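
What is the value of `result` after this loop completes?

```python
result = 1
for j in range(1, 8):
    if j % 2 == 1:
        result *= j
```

Product of odd numbers 1 to 7
`result` takes the values: 1 → 3 → 15 → 105

Answer: 105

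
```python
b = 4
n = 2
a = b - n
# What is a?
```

Trace:
`b = 4` → b = 4
`n = 2` → n = 2
`a = b - n` → a = 2
So a = 2

Answer: 2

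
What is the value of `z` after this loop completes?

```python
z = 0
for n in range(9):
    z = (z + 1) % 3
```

Increment mod 3, 9 times = 0
`z` takes the values: 0 → 1 → 2 → 0 → 1 → 2 → 0 → 1 → 2 → 0

Answer: 0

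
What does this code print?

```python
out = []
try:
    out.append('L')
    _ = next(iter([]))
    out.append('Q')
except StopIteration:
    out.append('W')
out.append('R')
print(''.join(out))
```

Execution trace: 'L' (try body) → 'W' (except StopIteration) → 'R' (after the try/except). Output: LWR

Answer: LWR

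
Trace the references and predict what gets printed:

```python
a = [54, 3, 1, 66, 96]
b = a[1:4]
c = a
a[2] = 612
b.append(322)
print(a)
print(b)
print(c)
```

Key concept: slice vs alias.
Step by step:
`a = [54, 3, 1, 66, 96]` → a = [54, 3, 1, 66, 96]
`b = a[1:4]` → b = [3, 1, 66]
`c = a` → c = [54, 3, 1, 66, 96] (same object as a)
`a[2] = 612` → a = [54, 3, 612, 66, 96] (same object as c); c = [54, 3, 612, 66, 96] (same object as a)
`b.append(322)` → b = [3, 1, 66, 322]
`print(a)` → prints [54, 3, 612, 66, 96]
`print(b)` → prints [3, 1, 66, 322]
`print(c)` → prints [54, 3, 612, 66, 96]

Answer:
[54, 3, 612, 66, 96]
[3, 1, 66, 322]
[54, 3, 612, 66, 96]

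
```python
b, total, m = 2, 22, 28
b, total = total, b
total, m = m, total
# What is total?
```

Trace:
`b, total, m = 2, 22, 28` → b = 2; total = 22; m = 28
`b, total = total, b` → b = 22; total = 2
`total, m = m, total` → total = 28; m = 2
So total = 28

Answer: 28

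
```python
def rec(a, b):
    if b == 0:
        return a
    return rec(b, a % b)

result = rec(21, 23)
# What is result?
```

rec(21, 23) -> rec(23, 21) -> rec(21, 2) -> rec(2, 1) -> rec(1, 0) -> 1

Answer: 1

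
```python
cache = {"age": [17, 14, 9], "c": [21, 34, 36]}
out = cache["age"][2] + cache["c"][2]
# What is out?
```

Trace:
`cache = {"age": [17, 14, 9], "c": [21, 34, 36]}` → cache = {'age': [17, 14, 9], 'c': [21, 34, 36]}
`out = cache["age"][2] + cache["c"][2]` → out = 45
So out = 45

Answer: 45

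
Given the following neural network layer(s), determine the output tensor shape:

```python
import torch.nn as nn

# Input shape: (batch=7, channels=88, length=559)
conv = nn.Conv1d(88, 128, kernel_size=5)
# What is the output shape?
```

Input: (7, 88, 559) -> Output: (7, 128, 555)

Answer: (7, 128, 555)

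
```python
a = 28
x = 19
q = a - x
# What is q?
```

Trace:
`a = 28` → a = 28
`x = 19` → x = 19
`q = a - x` → q = 9
So q = 9

Answer: 9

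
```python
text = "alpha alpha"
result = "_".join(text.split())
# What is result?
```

Trace:
`text = "alpha alpha"` → text = 'alpha alpha'
`result = "_".join(text.split())` → result = 'alpha_alpha'
So result = 'alpha_alpha'

Answer: 'alpha_alpha'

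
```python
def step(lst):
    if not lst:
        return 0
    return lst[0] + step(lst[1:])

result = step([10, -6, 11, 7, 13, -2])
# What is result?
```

10 + (-6) + 11 + 7 + 13 + (-2) + 0 = 33

Answer: 33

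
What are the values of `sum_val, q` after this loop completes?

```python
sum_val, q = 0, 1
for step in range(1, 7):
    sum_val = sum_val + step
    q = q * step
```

Sum and factorial of 1 to 6
`sum_val, q` takes the values: (0, 1) → (1, 1) → (3, 1) → (3, 2) → (6, 2) → (6, 6) → (10, 6) → (10, 24) → (15, 24) → (15, 120) → (21, 120) → (21, 720)

Answer: 21, 720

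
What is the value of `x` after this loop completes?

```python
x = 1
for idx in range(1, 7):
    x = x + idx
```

Start at 1, add 1 through 6
`x` takes the values: 1 → 2 → 4 → 7 → 11 → 16 → 22

Answer: 22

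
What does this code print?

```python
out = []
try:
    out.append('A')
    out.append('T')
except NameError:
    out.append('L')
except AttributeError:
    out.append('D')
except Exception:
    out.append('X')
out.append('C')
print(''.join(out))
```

Execution trace: 'A' (try body) → 'T' (try body, no exception) → 'C' (after the try/except). Output: ATC

Answer: ATC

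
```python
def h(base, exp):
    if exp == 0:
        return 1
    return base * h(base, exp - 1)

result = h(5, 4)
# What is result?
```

h(5, 4) = 5 * 5 * 5 * 5 = 625

Answer: 625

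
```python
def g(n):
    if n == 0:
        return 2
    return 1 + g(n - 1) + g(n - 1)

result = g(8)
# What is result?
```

g(n) = 1 + 2·g(n-1), g(0)=2. Closed form: (2+1)·2^8 - 1 = 767.

Answer: 767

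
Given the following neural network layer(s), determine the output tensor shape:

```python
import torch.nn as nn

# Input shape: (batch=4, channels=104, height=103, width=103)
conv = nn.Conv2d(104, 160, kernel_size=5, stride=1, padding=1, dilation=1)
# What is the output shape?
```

Input: (4, 104, 103, 103) -> Output: (4, 160, 101, 101)

Answer: (4, 160, 101, 101)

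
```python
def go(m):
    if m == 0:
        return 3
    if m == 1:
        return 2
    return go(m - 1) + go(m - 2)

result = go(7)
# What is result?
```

Build up from base cases: go(0)=3, go(1)=2, go(2)=5, go(3)=7, go(4)=12, go(5)=19, go(6)=31, ..., go(7)=50

Answer: 50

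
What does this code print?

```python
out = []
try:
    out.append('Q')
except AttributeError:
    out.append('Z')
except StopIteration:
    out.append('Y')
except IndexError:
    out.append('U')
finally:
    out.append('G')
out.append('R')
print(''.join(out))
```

Execution trace: 'Q' (try body, no exception) → 'G' (finally) → 'R' (after the try/except). Output: QGR

Answer: QGR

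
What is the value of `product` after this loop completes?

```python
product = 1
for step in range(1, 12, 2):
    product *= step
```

Product of 1, 3, 5, ... up to 11
`product` takes the values: 1 → 3 → 15 → 105 → 945 → 10395

Answer: 10395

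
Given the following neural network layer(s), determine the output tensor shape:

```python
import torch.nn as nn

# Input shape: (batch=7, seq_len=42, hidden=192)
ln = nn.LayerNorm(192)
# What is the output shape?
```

Input: (7, 42, 192) -> Output: (7, 42, 192)

Answer: (7, 42, 192)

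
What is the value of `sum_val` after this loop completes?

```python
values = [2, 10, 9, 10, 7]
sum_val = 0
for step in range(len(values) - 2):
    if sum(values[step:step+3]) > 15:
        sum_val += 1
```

Count windows with sum > 15
`sum_val` takes the values: 0 → 1 → 2 → 3

Answer: 3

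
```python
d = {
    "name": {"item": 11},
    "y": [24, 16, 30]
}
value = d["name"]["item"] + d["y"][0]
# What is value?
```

Trace:
`d = { ...` → d = {'name': {'item': 11}, 'y': [24, 16, 30]}
`value = d["name"]["item"] + d["y"][0]` → value = 35
So value = 35

Answer: 35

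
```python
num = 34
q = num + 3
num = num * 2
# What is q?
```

Trace:
`num = 34` → num = 34
`q = num + 3` → q = 37
`num = num * 2` → num = 68
So q = 37

Answer: 37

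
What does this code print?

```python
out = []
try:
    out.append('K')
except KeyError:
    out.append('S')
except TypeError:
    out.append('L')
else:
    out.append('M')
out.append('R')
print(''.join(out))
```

Execution trace: 'K' (try body, no exception) → 'M' (else) → 'R' (after the try/except). Output: KMR

Answer: KMR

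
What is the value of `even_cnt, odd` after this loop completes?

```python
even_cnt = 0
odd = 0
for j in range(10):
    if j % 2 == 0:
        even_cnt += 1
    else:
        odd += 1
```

Count evens and odds in range(10)
`even_cnt, odd` takes the values: (0, 0) → (1, 0) → (1, 1) → (2, 1) → (2, 2) → (3, 2) → (3, 3) → (4, 3) → (4, 4) → (5, 4) → (5, 5)

Answer: 5, 5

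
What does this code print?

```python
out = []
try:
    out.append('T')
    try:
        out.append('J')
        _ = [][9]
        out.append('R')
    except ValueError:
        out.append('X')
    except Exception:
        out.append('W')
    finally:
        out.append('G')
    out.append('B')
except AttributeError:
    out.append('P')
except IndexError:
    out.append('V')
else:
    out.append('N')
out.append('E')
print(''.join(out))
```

Execution trace: 'T' (try body) → 'J' (inner try body) → 'W' (inner except Exception) → 'G' (inner finally) → 'B' (try body, no exception) → 'N' (else) → 'E' (after the try/except). Output: TJWGBNE

Answer: TJWGBNE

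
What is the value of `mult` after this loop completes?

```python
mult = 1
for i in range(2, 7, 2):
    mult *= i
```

Product of even numbers 2 to 6
`mult` takes the values: 1 → 2 → 8 → 48

Answer: 48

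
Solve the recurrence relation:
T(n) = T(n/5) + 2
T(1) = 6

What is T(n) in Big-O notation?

Each step divides n by 5 and adds 2. After log_5(n) steps we reach T(1)=6. So T(n) = 2·log_5(n) + 6 = O(log n).

Answer: O(log n)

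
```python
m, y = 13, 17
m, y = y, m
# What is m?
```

Trace:
`m, y = 13, 17` → m = 13; y = 17
`m, y = y, m` → m = 17; y = 13
So m = 17

Answer: 17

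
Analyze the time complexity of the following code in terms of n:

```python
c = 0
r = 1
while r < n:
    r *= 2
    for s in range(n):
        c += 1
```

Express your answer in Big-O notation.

Each loop level contributes: log n × n. Multiplying the contributions gives O(n log n).

Answer: O(n log n)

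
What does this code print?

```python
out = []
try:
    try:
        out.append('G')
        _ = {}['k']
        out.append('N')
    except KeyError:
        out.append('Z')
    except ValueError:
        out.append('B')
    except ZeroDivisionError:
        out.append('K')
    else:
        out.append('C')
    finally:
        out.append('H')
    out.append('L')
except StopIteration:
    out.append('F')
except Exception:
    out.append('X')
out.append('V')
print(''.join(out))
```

Execution trace: 'G' (inner try body) → 'Z' (inner except KeyError) → 'H' (inner finally) → 'L' (try body, no exception) → 'V' (after the try/except). Output: GZHLV

Answer: GZHLV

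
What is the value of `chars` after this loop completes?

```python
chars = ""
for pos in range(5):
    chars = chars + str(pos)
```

Concatenate digits 0 to 4
`chars` takes the values: "" → "0" → "01" → "012" → "0123" → "01234"

Answer: "01234"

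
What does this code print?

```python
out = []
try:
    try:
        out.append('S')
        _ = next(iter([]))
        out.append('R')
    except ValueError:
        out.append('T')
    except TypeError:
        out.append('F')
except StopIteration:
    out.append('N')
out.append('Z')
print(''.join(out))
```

Execution trace: 'S' (try body) → 'N' (outer except StopIteration) → 'Z' (after the try/except). Output: SNZ

Answer: SNZ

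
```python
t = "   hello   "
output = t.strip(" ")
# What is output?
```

Trace:
`t = "   hello   "` → t = '   hello   '
`output = t.strip(" ")` → output = 'hello'
So output = 'hello'

Answer: 'hello'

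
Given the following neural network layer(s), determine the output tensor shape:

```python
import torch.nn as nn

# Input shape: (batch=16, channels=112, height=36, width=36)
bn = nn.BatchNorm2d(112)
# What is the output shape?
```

Input: (16, 112, 36, 36) -> Output: (16, 112, 36, 36)

Answer: (16, 112, 36, 36)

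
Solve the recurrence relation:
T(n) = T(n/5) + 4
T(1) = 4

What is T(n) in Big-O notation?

Each step divides n by 5 and adds 4. After log_5(n) steps we reach T(1)=4. So T(n) = 4·log_5(n) + 4 = O(log n).

Answer: O(log n)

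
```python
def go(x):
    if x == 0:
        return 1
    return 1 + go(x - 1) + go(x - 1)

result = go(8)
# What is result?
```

go(x) = 1 + 2·go(x-1), go(0)=1. Closed form: (1+1)·2^8 - 1 = 511.

Answer: 511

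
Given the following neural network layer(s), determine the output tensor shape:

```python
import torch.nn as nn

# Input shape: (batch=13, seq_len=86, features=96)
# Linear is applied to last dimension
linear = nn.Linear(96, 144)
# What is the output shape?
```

Input: (13, 86, 96) -> Output: (13, 86, 144)

Answer: (13, 86, 144)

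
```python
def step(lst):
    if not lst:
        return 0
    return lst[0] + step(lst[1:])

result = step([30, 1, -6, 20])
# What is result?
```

30 + 1 + (-6) + 20 + 0 = 45

Answer: 45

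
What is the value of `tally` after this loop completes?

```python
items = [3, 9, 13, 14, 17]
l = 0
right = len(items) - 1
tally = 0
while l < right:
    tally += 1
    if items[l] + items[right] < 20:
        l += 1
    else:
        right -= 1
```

Steps to find pair summing to 20
`tally` takes the values: 0 → 1 → 2 → 3 → 4

Answer: 4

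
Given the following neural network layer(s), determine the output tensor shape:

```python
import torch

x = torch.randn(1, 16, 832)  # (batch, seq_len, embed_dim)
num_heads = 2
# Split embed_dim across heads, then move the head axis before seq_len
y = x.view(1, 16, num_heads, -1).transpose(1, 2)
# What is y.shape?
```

Input: (1, 16, 832) -> head_dim = 832 // 2 = 416; after view: (1, 16, 2, 416) -> after transpose(1, 2): (1, 2, 16, 416) -> Output: (1, 2, 16, 416)

Answer: (1, 2, 16, 416)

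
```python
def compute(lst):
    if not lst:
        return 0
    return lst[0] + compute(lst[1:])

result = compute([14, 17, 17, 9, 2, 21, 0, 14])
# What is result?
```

14 + 17 + 17 + 9 + 2 + 21 + 0 + 14 + 0 = 94

Answer: 94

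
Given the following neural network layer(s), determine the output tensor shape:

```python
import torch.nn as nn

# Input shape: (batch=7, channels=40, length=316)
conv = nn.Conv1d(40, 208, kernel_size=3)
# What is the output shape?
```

Input: (7, 40, 316) -> Output: (7, 208, 314)

Answer: (7, 208, 314)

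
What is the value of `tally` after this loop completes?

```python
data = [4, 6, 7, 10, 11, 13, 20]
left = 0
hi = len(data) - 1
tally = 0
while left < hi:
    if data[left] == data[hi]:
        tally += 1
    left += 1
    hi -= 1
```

Count matching pairs from ends
`tally` takes the values: 0

Answer: 0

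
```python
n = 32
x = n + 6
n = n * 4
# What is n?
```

Trace:
`n = 32` → n = 32
`x = n + 6` → x = 38
`n = n * 4` → n = 128
So n = 128

Answer: 128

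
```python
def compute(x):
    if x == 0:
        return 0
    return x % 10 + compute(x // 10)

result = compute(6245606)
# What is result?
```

Sum of digits of 6245606: 6 + 0 + 6 + 5 + 4 + 2 + 6 = 29

Answer: 29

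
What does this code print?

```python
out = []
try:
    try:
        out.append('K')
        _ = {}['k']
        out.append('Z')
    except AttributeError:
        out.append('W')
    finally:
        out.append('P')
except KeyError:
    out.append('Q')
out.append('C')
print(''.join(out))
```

Execution trace: 'K' (try body) → 'P' (finally) → 'Q' (outer except KeyError) → 'C' (after the try/except). Output: KPQC

Answer: KPQC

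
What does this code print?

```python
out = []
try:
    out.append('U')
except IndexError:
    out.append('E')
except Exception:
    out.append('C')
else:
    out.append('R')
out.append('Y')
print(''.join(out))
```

Execution trace: 'U' (try body, no exception) → 'R' (else) → 'Y' (after the try/except). Output: URY

Answer: URY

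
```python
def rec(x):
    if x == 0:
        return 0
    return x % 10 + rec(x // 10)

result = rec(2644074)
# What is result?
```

Sum of digits of 2644074: 4 + 7 + 0 + 4 + 4 + 6 + 2 = 27

Answer: 27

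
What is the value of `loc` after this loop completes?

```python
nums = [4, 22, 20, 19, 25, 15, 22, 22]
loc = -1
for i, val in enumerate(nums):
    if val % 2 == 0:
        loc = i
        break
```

First even number index in [4, 22, 20, 19, 25, 15, 22, 22]
`loc` takes the values: -1 → 0

Answer: 0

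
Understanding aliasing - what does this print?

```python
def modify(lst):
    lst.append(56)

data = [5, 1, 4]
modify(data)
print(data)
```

Key concept: function modifies passed list.
Step by step:
`data = [5, 1, 4]` → data = [5, 1, 4]
`modify(data)` → data = [5, 1, 4, 56]
`print(data)` → prints [5, 1, 4, 56]

Answer: [5, 1, 4, 56]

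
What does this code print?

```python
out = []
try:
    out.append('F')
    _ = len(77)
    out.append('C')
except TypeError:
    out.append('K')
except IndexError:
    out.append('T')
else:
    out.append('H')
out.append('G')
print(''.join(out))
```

Execution trace: 'F' (try body) → 'K' (except TypeError) → 'G' (after the try/except). Output: FKG

Answer: FKG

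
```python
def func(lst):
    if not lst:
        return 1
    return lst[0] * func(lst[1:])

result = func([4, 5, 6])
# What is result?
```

Product over [4, 5, 6] = 4 * 5 * 6 = 120

Answer: 120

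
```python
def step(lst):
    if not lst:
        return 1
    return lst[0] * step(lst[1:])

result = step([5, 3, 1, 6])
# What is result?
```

Product over [5, 3, 1, 6] = 5 * 3 * 1 * 6 = 90

Answer: 90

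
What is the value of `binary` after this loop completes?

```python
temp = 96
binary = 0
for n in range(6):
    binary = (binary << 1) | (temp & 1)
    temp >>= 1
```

Reverse lowest 6 bits of 96
`binary` takes the values: 0 → 1

Answer: 1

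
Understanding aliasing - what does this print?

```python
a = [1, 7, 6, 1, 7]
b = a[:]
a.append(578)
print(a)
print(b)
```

Key concept: slice [:] creates copy.
Step by step:
`a = [1, 7, 6, 1, 7]` → a = [1, 7, 6, 1, 7]
`b = a[:]` → b = [1, 7, 6, 1, 7]
`a.append(578)` → a = [1, 7, 6, 1, 7, 578]
`print(a)` → prints [1, 7, 6, 1, 7, 578]
`print(b)` → prints [1, 7, 6, 1, 7]

Answer:
[1, 7, 6, 1, 7, 578]
[1, 7, 6, 1, 7]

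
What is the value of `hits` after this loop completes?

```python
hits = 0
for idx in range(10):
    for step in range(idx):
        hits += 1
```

Triangle number: 0+1+2+...+9
`hits` takes the values: 0 → 1 → 2 → 3 → 4 → 5 → 6 → 7 → 8 → 9 → 10 → 11 → 12 → 13 → 14 → 15 → 16 → 17 → 18 → 19 → 20 → 21 → 22 → 23 → 24 → 25 → 26 → 27 → 28 → 29 → … → 41 → 42 → 43 → 44 → 45

Answer: 45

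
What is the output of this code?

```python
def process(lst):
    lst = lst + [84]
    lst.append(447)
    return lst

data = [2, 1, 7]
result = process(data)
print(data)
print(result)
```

Key concept: rebinding parameter vs mutation.
Step by step:
`data = [2, 1, 7]` → data = [2, 1, 7]
`result = process(data)` → result = [2, 1, 7, 84, 447]
`print(data)` → prints [2, 1, 7]
`print(result)` → prints [2, 1, 7, 84, 447]

Answer:
[2, 1, 7]
[2, 1, 7, 84, 447]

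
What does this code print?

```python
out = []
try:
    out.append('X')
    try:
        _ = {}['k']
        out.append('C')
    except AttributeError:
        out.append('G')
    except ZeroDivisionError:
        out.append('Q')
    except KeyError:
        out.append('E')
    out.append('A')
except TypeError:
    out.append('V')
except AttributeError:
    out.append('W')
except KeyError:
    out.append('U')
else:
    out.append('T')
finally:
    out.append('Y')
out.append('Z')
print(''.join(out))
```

Execution trace: 'X' (try body) → 'E' (inner except KeyError) → 'A' (try body, no exception) → 'T' (else) → 'Y' (finally) → 'Z' (after the try/except). Output: XEATYZ

Answer: XEATYZ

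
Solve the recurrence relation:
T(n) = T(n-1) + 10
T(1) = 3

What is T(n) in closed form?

Unrolling: T(n) = T(1) + 10·(n-1) = 3 + 10(n-1) = 10n - 7.

Answer: T(n) = 10n - 7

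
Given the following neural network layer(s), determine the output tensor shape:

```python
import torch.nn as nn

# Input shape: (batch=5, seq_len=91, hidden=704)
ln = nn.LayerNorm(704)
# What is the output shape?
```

Input: (5, 91, 704) -> Output: (5, 91, 704)

Answer: (5, 91, 704)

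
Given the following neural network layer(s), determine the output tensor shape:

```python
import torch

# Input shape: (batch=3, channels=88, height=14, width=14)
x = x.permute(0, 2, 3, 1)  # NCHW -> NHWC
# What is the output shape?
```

Input: (3, 88, 14, 14) -> Output: (3, 14, 14, 88)

Answer: (3, 14, 14, 88)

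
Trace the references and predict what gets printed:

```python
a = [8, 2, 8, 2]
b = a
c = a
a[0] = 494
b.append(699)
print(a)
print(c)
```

Key concept: multiple aliases.
Step by step:
`a = [8, 2, 8, 2]` → a = [8, 2, 8, 2]
`b = a` → b = [8, 2, 8, 2] (same object as a)
`c = a` → c = [8, 2, 8, 2] (same object as a, b)
`a[0] = 494` → a = [494, 2, 8, 2] (same object as b, c); b = [494, 2, 8, 2] (same object as a, c); c = [494, 2, 8, 2] (same object as a, b)
`b.append(699)` → a = [494, 2, 8, 2, 699] (same object as b, c); b = [494, 2, 8, 2, 699] (same object as a, c); c = [494, 2, 8, 2, 699] (same object as a, b)
`print(a)` → prints [494, 2, 8, 2, 699]
`print(c)` → prints [494, 2, 8, 2, 699]

Answer:
[494, 2, 8, 2, 699]
[494, 2, 8, 2, 699]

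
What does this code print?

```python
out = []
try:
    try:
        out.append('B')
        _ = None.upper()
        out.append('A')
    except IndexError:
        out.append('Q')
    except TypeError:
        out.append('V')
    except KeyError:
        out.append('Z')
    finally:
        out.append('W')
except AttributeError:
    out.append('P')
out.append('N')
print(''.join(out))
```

Execution trace: 'B' (try body) → 'W' (finally) → 'P' (outer except AttributeError) → 'N' (after the try/except). Output: BWPN

Answer: BWPN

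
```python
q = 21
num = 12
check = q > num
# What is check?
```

Trace:
`q = 21` → q = 21
`num = 12` → num = 12
`check = q > num` → check = True
So check = True

Answer: True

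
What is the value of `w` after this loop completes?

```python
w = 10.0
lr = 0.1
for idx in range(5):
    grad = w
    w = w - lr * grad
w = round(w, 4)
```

Gradient descent: w = 10.0 * (1 - 0.1)^5
`w` takes the values: 10.0 → 9.0 → 8.1 → 7.29 → 6.561 → 5.9049

Answer: 5.9049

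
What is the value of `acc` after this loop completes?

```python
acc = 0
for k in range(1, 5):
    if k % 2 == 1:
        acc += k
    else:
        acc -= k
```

Add odd, subtract even
`acc` takes the values: 0 → 1 → -1 → 2 → -2

Answer: -2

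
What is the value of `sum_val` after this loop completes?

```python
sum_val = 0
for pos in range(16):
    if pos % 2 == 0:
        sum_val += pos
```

Sum of even numbers 0 to 15
`sum_val` takes the values: 0 → 2 → 6 → 12 → 20 → 30 → 42 → 56

Answer: 56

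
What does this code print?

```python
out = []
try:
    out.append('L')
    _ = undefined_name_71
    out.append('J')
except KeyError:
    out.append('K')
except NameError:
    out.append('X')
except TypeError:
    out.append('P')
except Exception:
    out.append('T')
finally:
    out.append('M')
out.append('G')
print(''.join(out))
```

Execution trace: 'L' (try body) → 'X' (except NameError) → 'M' (finally) → 'G' (after the try/except). Output: LXMG

Answer: LXMG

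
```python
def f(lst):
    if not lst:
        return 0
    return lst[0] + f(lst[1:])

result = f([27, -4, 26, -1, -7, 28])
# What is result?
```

27 + (-4) + 26 + (-1) + (-7) + 28 + 0 = 69

Answer: 69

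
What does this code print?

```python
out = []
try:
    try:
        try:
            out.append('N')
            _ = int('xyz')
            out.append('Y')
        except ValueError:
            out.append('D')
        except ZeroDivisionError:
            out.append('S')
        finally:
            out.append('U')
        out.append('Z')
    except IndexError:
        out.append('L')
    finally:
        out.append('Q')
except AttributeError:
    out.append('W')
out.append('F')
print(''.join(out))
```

Execution trace: 'N' (inner try body) → 'D' (inner except ValueError) → 'U' (inner finally) → 'Z' (try body, no exception) → 'Q' (finally) → 'F' (after the try/except). Output: NDUZQF

Answer: NDUZQF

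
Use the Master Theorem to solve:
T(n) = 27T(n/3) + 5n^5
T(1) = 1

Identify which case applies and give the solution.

a=27, b=3, f(n)=5n^5. log_3(27) = 3. Since c=5 > 3 and the regularity condition holds (27(n/3)^5 = (27/3^5)n^5 with 27/3^5 < 1), Case 3 applies: T(n) = Θ(f(n)) = O(n^5).

Answer: O(n^5) - Case 3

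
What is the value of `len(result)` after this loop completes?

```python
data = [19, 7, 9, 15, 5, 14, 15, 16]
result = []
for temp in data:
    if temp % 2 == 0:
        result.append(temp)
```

Count even numbers in [19, 7, 9, 15, 5, 14, 15, 16]
`result` takes the values: [] → [14] → [14, 16]
So `len(result)` = 2

Answer: 2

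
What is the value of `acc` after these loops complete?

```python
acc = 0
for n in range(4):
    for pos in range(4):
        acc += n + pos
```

Sum of all n+pos for n,pos in 4x4
`acc` takes the values: 0 → 1 → 3 → 6 → 7 → 9 → 12 → 16 → 18 → 21 → 25 → 30 → 33 → 37 → 42 → 48

Answer: 48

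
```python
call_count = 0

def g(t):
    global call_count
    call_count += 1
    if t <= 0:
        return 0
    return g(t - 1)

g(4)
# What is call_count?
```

Linear recursion stepping by 1: 5 calls from t=4 down to ≤0.

Answer: 5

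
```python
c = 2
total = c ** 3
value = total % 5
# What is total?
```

Trace:
`c = 2` → c = 2
`total = c ** 3` → total = 8
`value = total % 5` → value = 3
So total = 8

Answer: 8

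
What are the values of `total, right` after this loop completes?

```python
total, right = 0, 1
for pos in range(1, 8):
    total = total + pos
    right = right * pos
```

Sum and factorial of 1 to 7
`total, right` takes the values: (0, 1) → (1, 1) → (3, 1) → (3, 2) → (6, 2) → (6, 6) → (10, 6) → (10, 24) → (15, 24) → (15, 120) → (21, 120) → (21, 720) → (28, 720) → (28, 5040)

Answer: 28, 5040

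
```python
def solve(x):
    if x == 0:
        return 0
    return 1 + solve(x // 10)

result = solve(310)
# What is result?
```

Count of digits of 310: 3

Answer: 3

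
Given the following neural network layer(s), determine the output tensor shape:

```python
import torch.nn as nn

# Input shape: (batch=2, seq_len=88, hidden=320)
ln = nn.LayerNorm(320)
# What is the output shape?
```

Input: (2, 88, 320) -> Output: (2, 88, 320)

Answer: (2, 88, 320)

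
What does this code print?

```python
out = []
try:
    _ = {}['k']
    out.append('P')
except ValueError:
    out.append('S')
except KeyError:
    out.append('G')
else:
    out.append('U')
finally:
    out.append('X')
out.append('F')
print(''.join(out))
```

Execution trace: 'G' (except KeyError) → 'X' (finally) → 'F' (after the try/except). Output: GXF

Answer: GXF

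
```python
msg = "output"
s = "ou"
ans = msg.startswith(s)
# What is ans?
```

Trace:
`msg = "output"` → msg = 'output'
`s = "ou"` → s = 'ou'
`ans = msg.startswith(s)` → ans = True
So ans = True

Answer: True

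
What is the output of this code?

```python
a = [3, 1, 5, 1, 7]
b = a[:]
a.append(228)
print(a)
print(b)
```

Key concept: slice [:] creates copy.
Step by step:
`a = [3, 1, 5, 1, 7]` → a = [3, 1, 5, 1, 7]
`b = a[:]` → b = [3, 1, 5, 1, 7]
`a.append(228)` → a = [3, 1, 5, 1, 7, 228]
`print(a)` → prints [3, 1, 5, 1, 7, 228]
`print(b)` → prints [3, 1, 5, 1, 7]

Answer:
[3, 1, 5, 1, 7, 228]
[3, 1, 5, 1, 7]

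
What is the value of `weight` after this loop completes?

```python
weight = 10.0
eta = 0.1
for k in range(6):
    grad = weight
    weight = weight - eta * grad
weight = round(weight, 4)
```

Gradient descent: w = 10.0 * (1 - 0.1)^6
`weight` takes the values: 10.0 → 9.0 → 8.1 → 7.29 → 6.561 → 5.9049 → 5.31441 → 5.3144

Answer: 5.3144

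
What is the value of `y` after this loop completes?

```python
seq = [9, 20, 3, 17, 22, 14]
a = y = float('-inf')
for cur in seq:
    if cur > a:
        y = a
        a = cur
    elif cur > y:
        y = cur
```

Second largest (with repeats) in [9, 20, 3, 17, 22, 14]
`y` takes the values: -inf → 9 → 17 → 20

Answer: 20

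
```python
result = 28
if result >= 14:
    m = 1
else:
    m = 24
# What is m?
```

Trace:
`result = 28` → result = 28
`if result >= 14: ...` → result >= 14 is True → m = 1
So m = 1

Answer: 1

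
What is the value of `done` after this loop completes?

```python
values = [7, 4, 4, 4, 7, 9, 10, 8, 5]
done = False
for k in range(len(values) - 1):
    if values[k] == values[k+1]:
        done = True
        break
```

Check consecutive duplicates in [7, 4, 4, 4, 7, 9, 10, 8, 5]
`done` takes the values: False → True

Answer: True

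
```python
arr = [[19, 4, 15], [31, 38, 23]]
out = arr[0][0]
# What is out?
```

Trace:
`arr = [[19, 4, 15], [31, 38, 23]]` → arr = [[19, 4, 15], [31, 38, 23]]
`out = arr[0][0]` → out = 19
So out = 19

Answer: 19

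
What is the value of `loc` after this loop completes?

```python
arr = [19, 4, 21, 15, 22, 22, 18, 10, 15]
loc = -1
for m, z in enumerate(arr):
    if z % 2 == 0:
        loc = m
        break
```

First even number index in [19, 4, 21, 15, 22, 22, 18, 10, 15]
`loc` takes the values: -1 → 1

Answer: 1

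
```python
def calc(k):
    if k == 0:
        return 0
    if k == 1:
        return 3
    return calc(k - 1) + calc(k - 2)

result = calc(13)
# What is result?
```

Build up from base cases: calc(0)=0, calc(1)=3, calc(2)=3, calc(3)=6, calc(4)=9, calc(5)=15, calc(6)=24, ..., calc(13)=699

Answer: 699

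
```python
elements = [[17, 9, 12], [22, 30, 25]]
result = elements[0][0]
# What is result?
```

Trace:
`elements = [[17, 9, 12], [22, 30, 25]]` → elements = [[17, 9, 12], [22, 30, 25]]
`result = elements[0][0]` → result = 17
So result = 17

Answer: 17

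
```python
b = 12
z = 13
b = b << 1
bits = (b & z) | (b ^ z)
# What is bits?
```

Trace:
`b = 12` → b = 12
`z = 13` → z = 13
`b = b << 1` → b = 24
`bits = (b & z) | (b ^ z)` → bits = 29
So bits = 29

Answer: 29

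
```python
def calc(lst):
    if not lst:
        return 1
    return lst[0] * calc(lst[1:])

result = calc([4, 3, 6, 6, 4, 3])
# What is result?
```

Product over [4, 3, 6, 6, 4, 3] = 4 * 3 * 6 * 6 * 4 * 3 = 5184

Answer: 5184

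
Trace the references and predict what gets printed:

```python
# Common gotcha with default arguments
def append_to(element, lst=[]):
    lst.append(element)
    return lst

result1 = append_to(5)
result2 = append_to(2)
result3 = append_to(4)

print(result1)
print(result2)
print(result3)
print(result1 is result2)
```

Key concept: mutable default argument gotcha.
Step by step:
`result1 = append_to(5)` → result1 = [5]
`result2 = append_to(2)` → result1 = [5, 2] (same object as result2); result2 = [5, 2] (same object as result1)
`result3 = append_to(4)` → result1 = [5, 2, 4] (same object as result2, result3); result2 = [5, 2, 4] (same object as result1, result3); result3 = [5, 2, 4] (same object as result1, result2)
`print(result1)` → prints [5, 2, 4]
`print(result2)` → prints [5, 2, 4]
`print(result3)` → prints [5, 2, 4]
`print(result1 is result2)` → prints True

Answer:
[5, 2, 4]
[5, 2, 4]
[5, 2, 4]
True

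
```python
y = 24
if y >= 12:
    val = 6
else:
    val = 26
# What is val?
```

Trace:
`y = 24` → y = 24
`if y >= 12: ...` → y >= 12 is True → val = 6
So val = 6

Answer: 6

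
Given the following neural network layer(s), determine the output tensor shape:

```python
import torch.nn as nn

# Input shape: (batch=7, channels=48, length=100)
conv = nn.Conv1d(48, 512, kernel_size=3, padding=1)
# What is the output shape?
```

Input: (7, 48, 100) -> Output: (7, 512, 100)

Answer: (7, 512, 100)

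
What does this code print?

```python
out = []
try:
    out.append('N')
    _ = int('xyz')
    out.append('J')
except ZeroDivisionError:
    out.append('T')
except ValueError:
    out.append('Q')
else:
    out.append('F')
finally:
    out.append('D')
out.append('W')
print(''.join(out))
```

Execution trace: 'N' (try body) → 'Q' (except ValueError) → 'D' (finally) → 'W' (after the try/except). Output: NQDW

Answer: NQDW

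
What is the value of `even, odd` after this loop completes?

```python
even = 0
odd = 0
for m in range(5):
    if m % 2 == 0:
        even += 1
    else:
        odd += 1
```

Count evens and odds in range(5)
`even, odd` takes the values: (0, 0) → (1, 0) → (1, 1) → (2, 1) → (2, 2) → (3, 2)

Answer: 3, 2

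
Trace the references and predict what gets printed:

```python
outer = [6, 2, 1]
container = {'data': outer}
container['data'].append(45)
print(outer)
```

Key concept: dict holds reference to list.
Step by step:
`outer = [6, 2, 1]` → outer = [6, 2, 1]
`container = {'data': outer}` → container = {'data': [6, 2, 1]}
`container['data'].append(45)` → outer = [6, 2, 1, 45]; container = {'data': [6, 2, 1, 45]}
`print(outer)` → prints [6, 2, 1, 45]

Answer: [6, 2, 1, 45]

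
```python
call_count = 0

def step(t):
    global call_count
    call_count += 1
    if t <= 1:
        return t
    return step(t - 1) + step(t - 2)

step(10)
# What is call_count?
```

Calls(t) = 1 + Calls(t-1) + Calls(t-2); Calls(0)=Calls(1)=1. For t=10 this gives 177.

Answer: 177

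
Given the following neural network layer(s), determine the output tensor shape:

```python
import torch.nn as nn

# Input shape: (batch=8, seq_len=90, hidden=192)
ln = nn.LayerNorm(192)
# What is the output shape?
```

Input: (8, 90, 192) -> Output: (8, 90, 192)

Answer: (8, 90, 192)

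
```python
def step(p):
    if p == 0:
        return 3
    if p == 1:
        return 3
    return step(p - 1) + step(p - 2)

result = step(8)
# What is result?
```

Build up from base cases: step(0)=3, step(1)=3, step(2)=6, step(3)=9, step(4)=15, step(5)=24, step(6)=39, ..., step(8)=102

Answer: 102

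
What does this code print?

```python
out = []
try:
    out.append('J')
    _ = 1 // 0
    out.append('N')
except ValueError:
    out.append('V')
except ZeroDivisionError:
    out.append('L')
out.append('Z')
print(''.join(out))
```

Execution trace: 'J' (try body) → 'L' (except ZeroDivisionError) → 'Z' (after the try/except). Output: JLZ

Answer: JLZ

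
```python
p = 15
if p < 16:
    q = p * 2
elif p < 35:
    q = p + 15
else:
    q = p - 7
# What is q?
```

Trace:
`p = 15` → p = 15
`if p < 16: ...` → p < 16 is True → q = 30
So q = 30

Answer: 30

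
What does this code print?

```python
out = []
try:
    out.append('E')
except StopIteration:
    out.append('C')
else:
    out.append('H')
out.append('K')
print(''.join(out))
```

Execution trace: 'E' (try body, no exception) → 'H' (else) → 'K' (after the try/except). Output: EHK

Answer: EHK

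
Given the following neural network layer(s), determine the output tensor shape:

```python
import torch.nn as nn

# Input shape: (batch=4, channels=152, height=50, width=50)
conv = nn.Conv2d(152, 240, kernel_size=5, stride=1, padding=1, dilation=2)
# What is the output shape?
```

Input: (4, 152, 50, 50) -> Output: (4, 240, 44, 44)

Answer: (4, 240, 44, 44)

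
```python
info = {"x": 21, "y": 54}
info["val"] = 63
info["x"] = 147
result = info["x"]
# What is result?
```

Trace:
`info = {"x": 21, "y": 54}` → info = {'x': 21, 'y': 54}
`info["val"] = 63` → info = {'x': 21, 'y': 54, 'val': 63}
`info["x"] = 147` → info = {'x': 147, 'y': 54, 'val': 63}
`result = info["x"]` → result = 147
So result = 147

Answer: 147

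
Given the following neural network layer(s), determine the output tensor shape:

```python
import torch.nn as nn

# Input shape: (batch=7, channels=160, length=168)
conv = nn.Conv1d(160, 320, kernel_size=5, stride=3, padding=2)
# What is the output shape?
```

Input: (7, 160, 168) -> Output: (7, 320, 56)

Answer: (7, 320, 56)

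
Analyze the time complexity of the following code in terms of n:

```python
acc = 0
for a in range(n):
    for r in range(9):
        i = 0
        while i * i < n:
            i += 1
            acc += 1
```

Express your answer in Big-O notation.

Each loop level contributes: n × 1 × √n. Multiplying the contributions gives O(n√n).

Answer: O(n√n)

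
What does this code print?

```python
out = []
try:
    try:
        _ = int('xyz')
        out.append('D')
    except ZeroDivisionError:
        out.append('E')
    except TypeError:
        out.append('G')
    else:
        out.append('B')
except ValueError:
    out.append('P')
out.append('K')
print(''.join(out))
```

Execution trace: 'P' (outer except ValueError) → 'K' (after the try/except). Output: PK

Answer: PK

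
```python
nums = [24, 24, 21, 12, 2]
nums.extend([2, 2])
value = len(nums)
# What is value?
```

Trace:
`nums = [24, 24, 21, 12, 2]` → nums = [24, 24, 21, 12, 2]
`nums.extend([2, 2])` → nums = [24, 24, 21, 12, 2, 2, 2]
`value = len(nums)` → value = 7
So value = 7

Answer: 7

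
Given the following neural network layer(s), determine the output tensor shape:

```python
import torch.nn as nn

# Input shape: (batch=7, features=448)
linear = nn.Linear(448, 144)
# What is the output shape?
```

Input: (7, 448) -> Output: (7, 144)

Answer: (7, 144)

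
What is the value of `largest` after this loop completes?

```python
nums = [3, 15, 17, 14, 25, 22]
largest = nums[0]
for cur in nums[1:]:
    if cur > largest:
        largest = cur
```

Maximum of [3, 15, 17, 14, 25, 22]
`largest` takes the values: 3 → 15 → 17 → 25

Answer: 25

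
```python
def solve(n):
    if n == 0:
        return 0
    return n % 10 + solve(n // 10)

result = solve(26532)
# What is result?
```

Sum of digits of 26532: 2 + 3 + 5 + 6 + 2 = 18

Answer: 18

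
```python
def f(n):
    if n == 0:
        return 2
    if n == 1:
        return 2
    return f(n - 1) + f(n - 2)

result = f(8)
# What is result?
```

Build up from base cases: f(0)=2, f(1)=2, f(2)=4, f(3)=6, f(4)=10, f(5)=16, f(6)=26, ..., f(8)=68

Answer: 68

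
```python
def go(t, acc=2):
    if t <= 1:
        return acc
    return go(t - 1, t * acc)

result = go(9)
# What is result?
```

Accumulator trace (n, acc): (9, 2) -> (8, 18) -> (7, 144) -> (6, 1008) -> (5, 6048) -> (4, 30240) -> (3, 120960) -> (2, 362880) -> (1, 725760) -> return 725760

Answer: 725760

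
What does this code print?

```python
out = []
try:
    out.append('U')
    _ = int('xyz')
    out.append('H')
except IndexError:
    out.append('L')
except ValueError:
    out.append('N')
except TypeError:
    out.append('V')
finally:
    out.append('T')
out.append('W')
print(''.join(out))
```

Execution trace: 'U' (try body) → 'N' (except ValueError) → 'T' (finally) → 'W' (after the try/except). Output: UNTW

Answer: UNTW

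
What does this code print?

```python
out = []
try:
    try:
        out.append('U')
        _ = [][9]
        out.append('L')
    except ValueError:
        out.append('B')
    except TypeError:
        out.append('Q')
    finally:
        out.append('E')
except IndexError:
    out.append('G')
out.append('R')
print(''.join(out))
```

Execution trace: 'U' (try body) → 'E' (finally) → 'G' (outer except IndexError) → 'R' (after the try/except). Output: UEGR

Answer: UEGR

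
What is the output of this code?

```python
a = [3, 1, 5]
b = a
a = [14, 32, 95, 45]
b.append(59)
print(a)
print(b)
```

Key concept: rebinding vs mutation: a is rebound to a new list, b still points at the original.
Step by step:
`a = [3, 1, 5]` → a = [3, 1, 5]
`b = a` → b = [3, 1, 5] (same object as a)
`a = [14, 32, 95, 45]` → a = [14, 32, 95, 45]
`b.append(59)` → b = [3, 1, 5, 59]
`print(a)` → prints [14, 32, 95, 45]
`print(b)` → prints [3, 1, 5, 59]

Answer:
[14, 32, 95, 45]
[3, 1, 5, 59]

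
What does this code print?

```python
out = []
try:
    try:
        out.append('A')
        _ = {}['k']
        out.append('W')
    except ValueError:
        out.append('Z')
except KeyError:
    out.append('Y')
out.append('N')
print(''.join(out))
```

Execution trace: 'A' (inner try body) → 'Y' (outer except KeyError) → 'N' (after the try/except). Output: AYN

Answer: AYN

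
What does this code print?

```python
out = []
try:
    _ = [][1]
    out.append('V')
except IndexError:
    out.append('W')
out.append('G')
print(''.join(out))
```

Execution trace: 'W' (except IndexError) → 'G' (after the try/except). Output: WG

Answer: WG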